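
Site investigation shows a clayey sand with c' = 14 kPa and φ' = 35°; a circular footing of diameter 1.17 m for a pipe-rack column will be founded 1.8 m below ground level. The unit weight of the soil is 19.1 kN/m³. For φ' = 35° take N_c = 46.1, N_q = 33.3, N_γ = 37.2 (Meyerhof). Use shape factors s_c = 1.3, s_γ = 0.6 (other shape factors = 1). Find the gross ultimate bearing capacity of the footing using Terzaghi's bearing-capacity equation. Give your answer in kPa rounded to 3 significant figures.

q_ult ≈ 2230 kPa

Overburden at base level: q = 19.1 × 1.8 = 34.38 kPa.
Cohesion term c·N_c·s_c = 14 × 46.1 × 1.3 = 839.02 kPa; surcharge term q·N_q = 34.38 × 33.3 = 1144.9 kPa; self-weight term 0.5·γ·B·N_γ·s_γ = 0.5 × 19.1 × 1.17 × 37.2 × 0.6 = 249.39 kPa.
q_ult = 839.02 + 1144.9 + 249.39 = 2233.3 kPa.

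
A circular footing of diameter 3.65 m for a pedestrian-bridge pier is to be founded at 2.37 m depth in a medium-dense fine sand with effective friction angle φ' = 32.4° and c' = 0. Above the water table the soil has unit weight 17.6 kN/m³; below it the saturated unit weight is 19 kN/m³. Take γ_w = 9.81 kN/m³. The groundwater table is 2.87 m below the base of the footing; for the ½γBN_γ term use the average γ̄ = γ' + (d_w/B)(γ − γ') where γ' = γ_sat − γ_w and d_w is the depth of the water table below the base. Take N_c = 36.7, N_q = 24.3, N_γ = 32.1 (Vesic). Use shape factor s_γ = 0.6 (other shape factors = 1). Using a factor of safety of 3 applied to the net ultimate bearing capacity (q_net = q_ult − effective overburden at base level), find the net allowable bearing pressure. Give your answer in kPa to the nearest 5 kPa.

Effective surcharge at the founding depth q = γ·D_f = 17.6 × 2.37 = 41.712 kPa.
With d_w = 2.87 m < B, γ̄ = 9.19 + (2.87/3.65) × (17.6 − 9.19) = 15.803 kN/m³.
q_ult = q·N_q + 0.5·γ·B·N_γ·s_γ
     = 41.712 × 24.3 + 0.5 × 15.803 × 3.65 × 32.1 × 0.6
     = 1013.6 + 555.46 = 1569.1 kPa.
Net ultimate: q_net = 1569.1 − 41.712 = 1527.3 kPa.
q_all(net) = 1527.3 / 3 = 509.12 kPa.

q_all(net) ≈ 510 kPa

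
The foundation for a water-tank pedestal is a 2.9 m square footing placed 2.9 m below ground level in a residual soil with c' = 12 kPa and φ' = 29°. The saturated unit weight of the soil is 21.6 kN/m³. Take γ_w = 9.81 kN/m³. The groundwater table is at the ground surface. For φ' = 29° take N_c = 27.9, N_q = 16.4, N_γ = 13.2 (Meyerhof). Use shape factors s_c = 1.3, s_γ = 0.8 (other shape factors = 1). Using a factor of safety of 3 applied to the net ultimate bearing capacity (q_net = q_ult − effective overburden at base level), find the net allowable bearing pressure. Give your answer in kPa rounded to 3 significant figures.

With the water table at the surface the whole profile is submerged: γ' = 21.6 − 9.81 = 11.79 kN/m³, so q = γ'·D_f = 34.191 kPa; the same γ' applies in the ½γBN_γ term.
q_ult = c·N_c·s_c + q·N_q + 0.5·γ·B·N_γ·s_γ
     = 12 × 27.9 × 1.3 + 34.191 × 16.4 + 0.5 × 11.79 × 2.9 × 13.2 × 0.8
     = 435.24 + 560.73 + 180.53 = 1176.5 kPa.
Net ultimate: q_net = 1176.5 − 34.191 = 1142.3 kPa.
q_all(net) = 1142.3 / 3 = 380.77 kPa.

q_all(net) ≈ 381 kPa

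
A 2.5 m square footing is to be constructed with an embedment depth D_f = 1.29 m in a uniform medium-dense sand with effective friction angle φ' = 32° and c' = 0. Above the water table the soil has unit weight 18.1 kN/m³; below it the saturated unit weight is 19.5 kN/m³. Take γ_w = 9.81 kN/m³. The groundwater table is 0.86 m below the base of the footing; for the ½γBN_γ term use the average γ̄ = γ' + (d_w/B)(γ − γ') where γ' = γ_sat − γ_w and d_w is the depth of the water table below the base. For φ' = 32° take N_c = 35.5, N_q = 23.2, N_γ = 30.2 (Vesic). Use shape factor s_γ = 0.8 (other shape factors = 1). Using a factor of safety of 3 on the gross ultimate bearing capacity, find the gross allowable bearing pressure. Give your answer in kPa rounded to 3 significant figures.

q_all ≈ 307 kPa

Overburden at base level: q = 18.1 × 1.29 = 23.349 kPa.
The water table is 0.86 m below the base (< B = 2.5 m), so the ½γBN_γ term uses γ̄ = γ' + (d_w/B)(γ − γ') = 9.69 + (0.86/2.5)(18.1 − 9.69) = 12.583 kN/m³.
Surcharge term q·N_q = 23.349 × 23.2 = 541.7 kPa; self-weight term 0.5·γ·B·N_γ·s_γ = 0.5 × 12.583 × 2.5 × 30.2 × 0.8 = 380.01 kPa.
q_ult = 541.7 + 380.01 = 921.7 kPa.
q_all = 921.7 / 3 = 307.23 kPa.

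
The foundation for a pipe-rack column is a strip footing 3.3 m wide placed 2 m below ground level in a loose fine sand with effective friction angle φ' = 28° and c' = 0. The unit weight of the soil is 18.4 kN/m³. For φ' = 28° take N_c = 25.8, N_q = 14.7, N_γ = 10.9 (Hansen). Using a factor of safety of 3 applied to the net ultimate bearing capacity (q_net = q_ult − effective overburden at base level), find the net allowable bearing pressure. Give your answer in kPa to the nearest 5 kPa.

Overburden at base level: q = 18.4 × 2 = 36.8 kPa.
Surcharge term q·N_q = 36.8 × 14.7 = 540.96 kPa; self-weight term 0.5·γ·B·N_γ = 0.5 × 18.4 × 3.3 × 10.9 = 330.92 kPa.
q_ult = 540.96 + 330.92 = 871.88 kPa.
Net ultimate: q_net = 871.88 − 36.8 = 835.08 kPa.
q_all(net) = 835.08 / 3 = 278.36 kPa.

q_all(net) ≈ 280 kPa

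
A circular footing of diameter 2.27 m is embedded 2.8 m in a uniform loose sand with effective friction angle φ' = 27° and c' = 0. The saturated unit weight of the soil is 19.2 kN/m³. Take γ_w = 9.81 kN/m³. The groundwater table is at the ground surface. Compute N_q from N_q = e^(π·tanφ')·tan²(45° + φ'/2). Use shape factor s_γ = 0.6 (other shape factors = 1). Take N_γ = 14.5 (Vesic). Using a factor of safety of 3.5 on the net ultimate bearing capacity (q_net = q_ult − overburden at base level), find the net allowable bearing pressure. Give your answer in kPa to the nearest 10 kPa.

q_all(net) ≈ 120 kPa

N_q = e^(π·tan27°)·tan²(58.5°) = 13.2.
With the water table at the surface the whole profile is submerged: γ' = 19.2 − 9.81 = 9.39 kN/m³, so q = γ'·D_f = 26.292 kPa; the same γ' applies in the ½γBN_γ term.
q_ult = q·N_q + 0.5·γ·B·N_γ·s_γ
     = 26.292 × 13.199 + 0.5 × 9.39 × 2.27 × 14.5 × 0.6
     = 347.03 + 92.722 = 439.75 kPa.
q_net = 439.75 − 26.292 = 413.46 kPa.
q_all(net) = 413.46 / 3.5 = 118.13 kPa.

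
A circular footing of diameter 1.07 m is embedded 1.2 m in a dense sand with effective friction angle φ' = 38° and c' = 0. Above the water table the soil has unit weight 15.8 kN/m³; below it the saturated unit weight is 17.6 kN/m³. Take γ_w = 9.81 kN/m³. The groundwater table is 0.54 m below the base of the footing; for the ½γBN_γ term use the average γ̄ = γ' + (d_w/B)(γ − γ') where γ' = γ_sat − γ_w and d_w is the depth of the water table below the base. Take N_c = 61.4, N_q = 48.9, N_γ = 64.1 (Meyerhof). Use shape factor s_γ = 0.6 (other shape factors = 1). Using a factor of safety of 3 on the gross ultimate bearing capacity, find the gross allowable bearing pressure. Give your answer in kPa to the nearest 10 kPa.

q_all ≈ 390 kPa

Overburden at base level: q = 15.8 × 1.2 = 18.96 kPa.
The water table is 0.54 m below the base (< B = 1.07 m), so the ½γBN_γ term uses γ̄ = γ' + (d_w/B)(γ − γ') = 7.79 + (0.54/1.07)(15.8 − 7.79) = 11.832 kN/m³.
Surcharge term q·N_q = 18.96 × 48.9 = 927.14 kPa; self-weight term 0.5·γ·B·N_γ·s_γ = 0.5 × 11.832 × 1.07 × 64.1 × 0.6 = 243.47 kPa.
q_ult = 927.14 + 243.47 = 1170.6 kPa.
q_all = 1170.6 / 3 = 390.2 kPa.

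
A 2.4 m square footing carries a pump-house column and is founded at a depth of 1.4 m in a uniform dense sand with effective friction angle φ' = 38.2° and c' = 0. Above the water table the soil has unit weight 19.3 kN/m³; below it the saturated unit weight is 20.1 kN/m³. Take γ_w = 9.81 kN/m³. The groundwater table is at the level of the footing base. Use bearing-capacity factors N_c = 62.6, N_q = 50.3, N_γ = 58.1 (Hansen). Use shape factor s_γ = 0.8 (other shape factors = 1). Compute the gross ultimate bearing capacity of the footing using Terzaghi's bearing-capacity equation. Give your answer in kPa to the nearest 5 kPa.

q_ult ≈ 1935 kPa

Effective surcharge at the founding depth q = γ·D_f = 19.3 × 1.4 = 27.02 kPa.
The water table coincides with the base, so in the self-weight term γ → γ' = 10.29 kN/m³.
q_ult = q·N_q + 0.5·γ·B·N_γ·s_γ
     = 27.02 × 50.3 + 0.5 × 10.29 × 2.4 × 58.1 × 0.8
     = 1359.1 + 573.94 = 1933 kPa.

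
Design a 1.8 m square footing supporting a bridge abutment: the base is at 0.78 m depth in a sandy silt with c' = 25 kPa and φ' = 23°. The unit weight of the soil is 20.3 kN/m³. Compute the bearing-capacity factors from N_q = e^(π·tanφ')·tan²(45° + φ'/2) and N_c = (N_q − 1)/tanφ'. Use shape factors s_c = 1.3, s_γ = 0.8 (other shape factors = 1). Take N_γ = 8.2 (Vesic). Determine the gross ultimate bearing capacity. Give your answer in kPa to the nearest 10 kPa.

q_ult ≈ 840 kPa

tan23° = 0.4245, so N_q = e^(π×0.4245)·tan²(56.5°) = 3.794 × 2.283 = 8.66.
N_c = (8.66 − 1)/tan23° = 18.05.
Effective surcharge at the founding depth q = γ·D_f = 20.3 × 0.78 = 15.834 kPa.
q_ult = c·N_c·s_c + q·N_q + 0.5·γ·B·N_γ·s_γ
     = 25 × 18.049 × 1.3 + 15.834 × 8.6612 + 0.5 × 20.3 × 1.8 × 8.2 × 0.8
     = 586.58 + 137.14 + 119.85 = 843.57 kPa.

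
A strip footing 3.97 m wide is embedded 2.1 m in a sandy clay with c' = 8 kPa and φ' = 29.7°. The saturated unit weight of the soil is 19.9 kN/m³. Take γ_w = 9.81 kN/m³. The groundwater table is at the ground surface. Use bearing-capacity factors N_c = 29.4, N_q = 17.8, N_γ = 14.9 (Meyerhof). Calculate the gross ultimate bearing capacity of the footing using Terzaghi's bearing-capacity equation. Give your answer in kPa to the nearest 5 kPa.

q_ult ≈ 910 kPa

Water table at ground surface, so effective unit weight γ' = 19.9 − 9.81 = 10.09 kN/m³ is used throughout; overburden q = 10.09 × 2.1 = 21.189 kPa; the same γ' applies in the ½γBN_γ term.
Cohesion term c·N_c = 8 × 29.4 = 235.2 kPa; surcharge term q·N_q = 21.189 × 17.8 = 377.16 kPa; self-weight term 0.5·γ·B·N_γ = 0.5 × 10.09 × 3.97 × 14.9 = 298.43 kPa.
q_ult = 235.2 + 377.16 + 298.43 = 910.79 kPa.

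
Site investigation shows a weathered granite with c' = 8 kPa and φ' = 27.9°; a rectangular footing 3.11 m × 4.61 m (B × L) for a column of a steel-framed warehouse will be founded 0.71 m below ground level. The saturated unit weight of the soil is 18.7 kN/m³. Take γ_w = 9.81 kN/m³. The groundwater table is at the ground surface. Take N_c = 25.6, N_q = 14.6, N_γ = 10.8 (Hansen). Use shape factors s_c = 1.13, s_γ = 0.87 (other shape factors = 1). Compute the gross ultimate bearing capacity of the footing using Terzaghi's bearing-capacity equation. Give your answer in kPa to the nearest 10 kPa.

q_ult ≈ 450 kPa

γ' = 18.7 − 9.81 = 8.89 kN/m³ (submerged throughout). q = 8.89 × 0.71 = 6.3119 kPa; the same γ' applies in the ½γBN_γ term.
c·N_c·s_c = 8 × 25.6 × 1.13 = 231.42 kPa
q·N_q = 6.3119 × 14.6 = 92.154 kPa
0.5·γ·B·N_γ·s_γ = 0.5 × 8.89 × 3.11 × 10.8 × 0.87 = 129.89 kPa
q_ult = 231.42 + 92.154 + 129.89 = 453.47 kPa.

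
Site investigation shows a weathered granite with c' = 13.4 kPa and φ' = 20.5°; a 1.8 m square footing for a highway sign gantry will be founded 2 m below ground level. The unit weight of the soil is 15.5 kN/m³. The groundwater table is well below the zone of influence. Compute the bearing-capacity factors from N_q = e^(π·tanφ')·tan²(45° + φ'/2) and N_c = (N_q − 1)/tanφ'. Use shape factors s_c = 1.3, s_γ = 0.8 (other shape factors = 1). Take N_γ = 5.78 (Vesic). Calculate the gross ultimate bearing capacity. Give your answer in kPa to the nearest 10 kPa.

tan20.5° = 0.3739, so N_q = e^(π×0.3739)·tan²(55.25°) = 3.237 × 2.078 = 6.73.
N_c = (6.73 − 1)/tan20.5° = 15.31.
q = γ·D_f = 15.5 × 2 = 31 kPa.
c·N_c·s_c = 13.4 × 15.314 × 1.3 = 266.78 kPa
q·N_q = 31 × 6.7258 = 208.5 kPa
0.5·γ·B·N_γ·s_γ = 0.5 × 15.5 × 1.8 × 5.78 × 0.8 = 64.505 kPa
q_ult = 266.78 + 208.5 + 64.505 = 539.78 kPa.

q_ult ≈ 540 kPa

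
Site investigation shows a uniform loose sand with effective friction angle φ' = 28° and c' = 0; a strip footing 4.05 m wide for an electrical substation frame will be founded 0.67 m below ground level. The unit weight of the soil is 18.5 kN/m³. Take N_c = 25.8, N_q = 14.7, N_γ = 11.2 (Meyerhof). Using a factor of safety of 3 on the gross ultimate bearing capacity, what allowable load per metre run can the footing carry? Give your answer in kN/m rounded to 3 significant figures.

Overburden at base level: q = 18.5 × 0.67 = 12.395 kPa.
Surcharge term q·N_q = 12.395 × 14.7 = 182.21 kPa; self-weight term 0.5·γ·B·N_γ = 0.5 × 18.5 × 4.05 × 11.2 = 419.58 kPa.
q_ult = 182.21 + 419.58 = 601.79 kPa.
Gross allowable pressure q_all = 601.79 / 3 = 200.6 kPa.
Allowable wall load = q_all × B = 200.6 × 4.05 = 812.41 kN per metre run.

≈ 812 kN/m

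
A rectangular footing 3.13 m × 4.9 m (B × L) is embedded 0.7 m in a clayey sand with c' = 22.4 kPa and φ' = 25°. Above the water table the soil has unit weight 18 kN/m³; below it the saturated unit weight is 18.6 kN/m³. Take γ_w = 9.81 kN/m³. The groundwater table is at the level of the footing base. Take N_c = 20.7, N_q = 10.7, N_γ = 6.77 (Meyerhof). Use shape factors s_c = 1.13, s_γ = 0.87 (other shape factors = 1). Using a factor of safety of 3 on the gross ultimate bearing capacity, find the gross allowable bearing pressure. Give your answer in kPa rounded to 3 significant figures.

Effective surcharge at the founding depth q = γ·D_f = 18 × 0.7 = 12.6 kPa.
The water table coincides with the base, so in the self-weight term γ → γ' = 8.79 kN/m³.
q_ult = c·N_c·s_c + q·N_q + 0.5·γ·B·N_γ·s_γ
     = 22.4 × 20.7 × 1.13 + 12.6 × 10.7 + 0.5 × 8.79 × 3.13 × 6.77 × 0.87
     = 523.96 + 134.82 + 81.024 = 739.8 kPa.
q_all = 739.8 / 3 = 246.6 kPa.

q_all ≈ 247 kPa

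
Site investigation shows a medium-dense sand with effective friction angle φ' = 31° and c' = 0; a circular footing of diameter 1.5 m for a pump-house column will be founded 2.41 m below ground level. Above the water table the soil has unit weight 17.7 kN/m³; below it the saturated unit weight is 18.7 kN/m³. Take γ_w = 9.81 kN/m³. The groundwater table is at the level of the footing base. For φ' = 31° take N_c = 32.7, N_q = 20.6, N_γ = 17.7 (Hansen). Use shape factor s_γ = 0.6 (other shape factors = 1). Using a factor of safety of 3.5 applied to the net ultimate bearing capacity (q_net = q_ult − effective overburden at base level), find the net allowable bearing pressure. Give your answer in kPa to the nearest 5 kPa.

q_all(net) ≈ 260 kPa

Overburden at base level: q = 17.7 × 2.41 = 42.657 kPa.
Below the base the soil is submerged, so the ½γBN_γ term uses γ' = 18.7 − 9.81 = 8.89 kN/m³.
Surcharge term q·N_q = 42.657 × 20.6 = 878.73 kPa; self-weight term 0.5·γ·B·N_γ·s_γ = 0.5 × 8.89 × 1.5 × 17.7 × 0.6 = 70.809 kPa.
q_ult = 878.73 + 70.809 = 949.54 kPa.
Net ultimate: q_net = 949.54 − 42.657 = 906.89 kPa.
q_all(net) = 906.89 / 3.5 = 259.11 kPa.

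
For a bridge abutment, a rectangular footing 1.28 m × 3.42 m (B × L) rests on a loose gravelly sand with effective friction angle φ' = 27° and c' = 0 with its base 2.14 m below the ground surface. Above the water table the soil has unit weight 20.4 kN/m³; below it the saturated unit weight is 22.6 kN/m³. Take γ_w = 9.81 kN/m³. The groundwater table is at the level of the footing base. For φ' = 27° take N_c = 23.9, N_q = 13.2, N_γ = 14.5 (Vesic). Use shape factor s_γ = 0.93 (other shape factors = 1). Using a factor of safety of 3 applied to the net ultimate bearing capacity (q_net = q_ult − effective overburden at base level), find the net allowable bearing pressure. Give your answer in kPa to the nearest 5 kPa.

q_all(net) ≈ 215 kPa

Overburden at base level: q = 20.4 × 2.14 = 43.656 kPa.
Below the base the soil is submerged, so the ½γBN_γ term uses γ' = 22.6 − 9.81 = 12.79 kN/m³.
Surcharge term q·N_q = 43.656 × 13.2 = 576.26 kPa; self-weight term 0.5·γ·B·N_γ·s_γ = 0.5 × 12.79 × 1.28 × 14.5 × 0.93 = 110.38 kPa.
q_ult = 576.26 + 110.38 = 686.64 kPa.
Net ultimate: q_net = 686.64 − 43.656 = 642.99 kPa.
q_all(net) = 642.99 / 3 = 214.33 kPa.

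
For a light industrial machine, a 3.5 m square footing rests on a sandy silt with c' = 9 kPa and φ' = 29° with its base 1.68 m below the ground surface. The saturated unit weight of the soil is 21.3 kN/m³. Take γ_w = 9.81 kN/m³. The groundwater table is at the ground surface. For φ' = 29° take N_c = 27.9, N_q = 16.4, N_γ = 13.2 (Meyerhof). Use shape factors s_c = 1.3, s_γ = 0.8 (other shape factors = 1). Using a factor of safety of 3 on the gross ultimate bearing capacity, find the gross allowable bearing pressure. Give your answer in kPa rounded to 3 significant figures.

With the water table at the surface the whole profile is submerged: γ' = 21.3 − 9.81 = 11.49 kN/m³, so q = γ'·D_f = 19.303 kPa; the same γ' applies in the ½γBN_γ term.
q_ult = c·N_c·s_c + q·N_q + 0.5·γ·B·N_γ·s_γ
     = 9 × 27.9 × 1.3 + 19.303 × 16.4 + 0.5 × 11.49 × 3.5 × 13.2 × 0.8
     = 326.43 + 316.57 + 212.34 = 855.34 kPa.
q_all = 855.34 / 3 = 285.11 kPa.

q_all ≈ 285 kPa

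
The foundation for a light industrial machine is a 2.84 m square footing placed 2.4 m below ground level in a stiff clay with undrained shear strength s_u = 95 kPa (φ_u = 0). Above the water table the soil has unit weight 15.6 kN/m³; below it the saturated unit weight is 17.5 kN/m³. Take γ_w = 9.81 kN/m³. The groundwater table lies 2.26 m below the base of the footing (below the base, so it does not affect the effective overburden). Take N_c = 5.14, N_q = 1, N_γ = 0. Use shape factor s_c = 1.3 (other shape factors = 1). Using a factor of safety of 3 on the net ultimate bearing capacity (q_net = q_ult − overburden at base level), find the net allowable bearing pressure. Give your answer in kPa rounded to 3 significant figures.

q_all(net) ≈ 212 kPa

q = γ·D_f = 15.6 × 2.4 = 37.44 kPa.
c·N_c·s_c = 95 × 5.14 × 1.3 = 634.79 kPa
q·N_q = 37.44 × 1 = 37.44 kPa
q_ult = 634.79 + 37.44 = 672.23 kPa.
q_net = 672.23 − 37.44 = 634.79 kPa.
q_all(net) = 634.79 / 3 = 211.6 kPa.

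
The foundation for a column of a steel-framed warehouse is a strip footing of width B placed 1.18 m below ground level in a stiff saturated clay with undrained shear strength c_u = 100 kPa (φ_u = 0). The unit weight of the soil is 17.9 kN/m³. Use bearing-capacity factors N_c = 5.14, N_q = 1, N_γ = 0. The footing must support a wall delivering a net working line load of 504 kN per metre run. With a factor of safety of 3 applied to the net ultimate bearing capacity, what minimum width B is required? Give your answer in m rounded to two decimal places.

q = γ·D_f = 17.9 × 1.18 = 21.122 kPa.
c·N_c = 100 × 5.14 = 514 kPa
q·N_q = 21.122 × 1 = 21.122 kPa
q_ult = 514 + 21.122 = 535.12 kPa.
For φ = 0 the ½γBN_γ term vanishes, so q_ult is independent of B. q_net = 535.12 − 21.122 = 514 kPa; q_all(net) = 514/3 = 171.33 kPa.
Required width B = w / q_all(net) = 504 / 171.33 = 2.942 m.

B = 2.94 m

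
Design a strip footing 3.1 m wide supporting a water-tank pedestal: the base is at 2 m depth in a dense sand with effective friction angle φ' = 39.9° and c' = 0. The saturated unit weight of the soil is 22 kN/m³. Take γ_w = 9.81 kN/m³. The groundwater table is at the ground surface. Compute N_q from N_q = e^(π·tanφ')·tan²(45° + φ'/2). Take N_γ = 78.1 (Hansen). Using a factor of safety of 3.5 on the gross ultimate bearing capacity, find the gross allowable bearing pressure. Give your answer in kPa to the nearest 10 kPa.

q_all ≈ 860 kPa

N_q = e^(π·tan39.9°)·tan²(64.95°) = 63.31.
γ' = 22 − 9.81 = 12.19 kN/m³ (submerged throughout). q = 12.19 × 2 = 24.38 kPa; the same γ' applies in the ½γBN_γ term.
q·N_q = 24.38 × 63.31 = 1543.5 kPa
0.5·γ·B·N_γ = 0.5 × 12.19 × 3.1 × 78.1 = 1475.7 kPa
q_ult = 1543.5 + 1475.7 = 3019.2 kPa.
q_all = 3019.2 / 3.5 = 862.62 kPa.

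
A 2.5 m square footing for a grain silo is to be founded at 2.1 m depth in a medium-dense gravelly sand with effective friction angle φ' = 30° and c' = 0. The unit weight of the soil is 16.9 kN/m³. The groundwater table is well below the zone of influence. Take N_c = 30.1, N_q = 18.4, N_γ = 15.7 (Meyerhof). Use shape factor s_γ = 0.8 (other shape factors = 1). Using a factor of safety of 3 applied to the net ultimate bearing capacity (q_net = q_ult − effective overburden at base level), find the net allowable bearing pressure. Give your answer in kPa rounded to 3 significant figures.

Overburden at base level: q = 16.9 × 2.1 = 35.49 kPa.
Surcharge term q·N_q = 35.49 × 18.4 = 653.02 kPa; self-weight term 0.5·γ·B·N_γ·s_γ = 0.5 × 16.9 × 2.5 × 15.7 × 0.8 = 265.33 kPa.
q_ult = 653.02 + 265.33 = 918.35 kPa.
Net ultimate: q_net = 918.35 − 35.49 = 882.86 kPa.
q_all(net) = 882.86 / 3 = 294.29 kPa.

q_all(net) ≈ 294 kPa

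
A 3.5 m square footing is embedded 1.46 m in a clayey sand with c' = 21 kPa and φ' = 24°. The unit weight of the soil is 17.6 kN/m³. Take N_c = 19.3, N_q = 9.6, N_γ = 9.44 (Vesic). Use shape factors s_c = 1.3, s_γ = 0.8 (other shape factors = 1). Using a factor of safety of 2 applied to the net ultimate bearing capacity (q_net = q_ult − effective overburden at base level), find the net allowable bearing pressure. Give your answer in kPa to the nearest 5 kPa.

q_all(net) ≈ 490 kPa

Overburden at base level: q = 17.6 × 1.46 = 25.696 kPa.
Cohesion term c·N_c·s_c = 21 × 19.3 × 1.3 = 526.89 kPa; surcharge term q·N_q = 25.696 × 9.6 = 246.68 kPa; self-weight term 0.5·γ·B·N_γ·s_γ = 0.5 × 17.6 × 3.5 × 9.44 × 0.8 = 232.6 kPa.
q_ult = 526.89 + 246.68 + 232.6 = 1006.2 kPa.
Net ultimate: q_net = 1006.2 − 25.696 = 980.48 kPa.
q_all(net) = 980.48 / 2 = 490.24 kPa.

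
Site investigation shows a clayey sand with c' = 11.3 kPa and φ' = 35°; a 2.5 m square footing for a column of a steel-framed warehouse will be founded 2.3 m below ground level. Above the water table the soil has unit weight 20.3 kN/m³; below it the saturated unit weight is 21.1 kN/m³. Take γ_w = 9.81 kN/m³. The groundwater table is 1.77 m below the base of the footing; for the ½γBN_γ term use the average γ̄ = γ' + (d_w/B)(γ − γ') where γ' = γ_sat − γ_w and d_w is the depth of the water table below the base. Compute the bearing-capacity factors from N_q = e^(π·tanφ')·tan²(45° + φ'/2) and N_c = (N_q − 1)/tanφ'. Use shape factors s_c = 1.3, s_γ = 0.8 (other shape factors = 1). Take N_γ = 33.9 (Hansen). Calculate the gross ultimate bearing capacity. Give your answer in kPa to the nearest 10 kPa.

q_ult ≈ 2830 kPa

tan35° = 0.7002, so N_q = e^(π×0.7002)·tan²(62.5°) = 9.023 × 3.69 = 33.3.
N_c = (33.3 − 1)/tan35° = 46.12.
q = γ·D_f = 20.3 × 2.3 = 46.69 kPa.
γ' = 11.29 kN/m³; averaging over the depth B below the base, γ̄ = γ' + (d_w/B)(γ − γ') = 17.669 kN/m³.
c·N_c·s_c = 11.3 × 46.124 × 1.3 = 677.56 kPa
q·N_q = 46.69 × 33.296 = 1554.6 kPa
0.5·γ·B·N_γ·s_γ = 0.5 × 17.669 × 2.5 × 33.9 × 0.8 = 598.98 kPa
q_ult = 677.56 + 1554.6 + 598.98 = 2831.1 kPa.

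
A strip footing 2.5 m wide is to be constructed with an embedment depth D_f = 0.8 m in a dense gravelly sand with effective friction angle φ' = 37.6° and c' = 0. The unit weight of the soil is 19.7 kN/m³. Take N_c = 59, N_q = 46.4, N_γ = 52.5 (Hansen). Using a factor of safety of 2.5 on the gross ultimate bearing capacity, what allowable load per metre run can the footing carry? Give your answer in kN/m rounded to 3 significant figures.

≈ 2020 kN/m

Effective surcharge at the founding depth q = γ·D_f = 19.7 × 0.8 = 15.76 kPa.
q_ult = q·N_q + 0.5·γ·B·N_γ
     = 15.76 × 46.4 + 0.5 × 19.7 × 2.5 × 52.5
     = 731.26 + 1292.8 = 2024.1 kPa.
Gross allowable pressure q_all = 2024.1 / 2.5 = 809.63 kPa.
Allowable wall load = q_all × B = 809.63 × 2.5 = 2024.1 kN per metre run.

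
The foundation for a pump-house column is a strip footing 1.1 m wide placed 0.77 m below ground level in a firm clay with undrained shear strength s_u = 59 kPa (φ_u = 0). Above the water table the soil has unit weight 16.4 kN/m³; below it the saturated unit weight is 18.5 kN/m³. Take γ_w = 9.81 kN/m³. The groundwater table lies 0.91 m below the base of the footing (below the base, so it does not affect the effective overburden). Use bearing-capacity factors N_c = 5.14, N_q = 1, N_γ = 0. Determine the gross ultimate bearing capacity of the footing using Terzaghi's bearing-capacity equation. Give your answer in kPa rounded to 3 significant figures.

Effective surcharge at the founding depth q = γ·D_f = 16.4 × 0.77 = 12.628 kPa.
q_ult = c·N_c + q·N_q
     = 59 × 5.14 + 12.628 × 1
     = 303.26 + 12.628 = 315.89 kPa.

q_ult ≈ 316 kPa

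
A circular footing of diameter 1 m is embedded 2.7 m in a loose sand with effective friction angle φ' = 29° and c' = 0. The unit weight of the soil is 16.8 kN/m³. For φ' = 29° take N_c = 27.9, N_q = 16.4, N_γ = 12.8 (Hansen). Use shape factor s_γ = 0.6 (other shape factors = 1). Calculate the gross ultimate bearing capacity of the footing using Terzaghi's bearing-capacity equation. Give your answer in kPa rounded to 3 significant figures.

q_ult ≈ 808 kPa

Overburden at base level: q = 16.8 × 2.7 = 45.36 kPa.
Surcharge term q·N_q = 45.36 × 16.4 = 743.9 kPa; self-weight term 0.5·γ·B·N_γ·s_γ = 0.5 × 16.8 × 1 × 12.8 × 0.6 = 64.512 kPa.
q_ult = 743.9 + 64.512 = 808.42 kPa.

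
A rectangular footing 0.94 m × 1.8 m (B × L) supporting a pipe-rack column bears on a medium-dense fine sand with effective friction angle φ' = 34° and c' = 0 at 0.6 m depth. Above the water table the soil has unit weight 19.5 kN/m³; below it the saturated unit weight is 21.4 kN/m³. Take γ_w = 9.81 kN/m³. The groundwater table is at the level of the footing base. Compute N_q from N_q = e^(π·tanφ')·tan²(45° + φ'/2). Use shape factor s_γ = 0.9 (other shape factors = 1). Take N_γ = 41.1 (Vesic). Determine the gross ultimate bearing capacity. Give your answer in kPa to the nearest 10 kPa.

q_ult ≈ 550 kPa

tan34° = 0.6745, so N_q = e^(π×0.6745)·tan²(62°) = 8.323 × 3.537 = 29.44.
Effective surcharge at the founding depth q = γ·D_f = 19.5 × 0.6 = 11.7 kPa.
The water table coincides with the base, so in the self-weight term γ → γ' = 11.59 kN/m³.
q_ult = q·N_q + 0.5·γ·B·N_γ·s_γ
     = 11.7 × 29.44 + 0.5 × 11.59 × 0.94 × 41.1 × 0.9
     = 344.45 + 201.5 = 545.94 kPa.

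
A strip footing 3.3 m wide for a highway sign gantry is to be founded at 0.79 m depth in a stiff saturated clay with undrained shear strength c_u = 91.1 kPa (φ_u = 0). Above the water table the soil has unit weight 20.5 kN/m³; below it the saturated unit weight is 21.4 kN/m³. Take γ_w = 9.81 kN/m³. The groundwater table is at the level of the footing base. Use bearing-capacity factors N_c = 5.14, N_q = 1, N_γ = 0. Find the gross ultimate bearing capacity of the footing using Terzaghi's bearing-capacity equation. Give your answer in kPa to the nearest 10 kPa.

Overburden at base level: q = 20.5 × 0.79 = 16.195 kPa.
Cohesion term c·N_c = 91.1 × 5.14 = 468.25 kPa; surcharge term q·N_q = 16.195 × 1 = 16.195 kPa.
q_ult = 468.25 + 16.195 = 484.45 kPa.

q_ult ≈ 480 kPa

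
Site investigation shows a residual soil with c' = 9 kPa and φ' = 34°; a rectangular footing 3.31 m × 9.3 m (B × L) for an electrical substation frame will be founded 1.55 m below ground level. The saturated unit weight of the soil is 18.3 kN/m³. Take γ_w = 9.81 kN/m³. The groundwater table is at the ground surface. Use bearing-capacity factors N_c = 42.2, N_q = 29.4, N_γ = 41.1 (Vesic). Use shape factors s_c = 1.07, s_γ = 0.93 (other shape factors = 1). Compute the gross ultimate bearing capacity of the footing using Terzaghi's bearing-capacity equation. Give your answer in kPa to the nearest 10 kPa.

With the water table at the surface the whole profile is submerged: γ' = 18.3 − 9.81 = 8.49 kN/m³, so q = γ'·D_f = 13.16 kPa; the same γ' applies in the ½γBN_γ term.
q_ult = c·N_c·s_c + q·N_q + 0.5·γ·B·N_γ·s_γ
     = 9 × 42.2 × 1.07 + 13.16 × 29.4 + 0.5 × 8.49 × 3.31 × 41.1 × 0.93
     = 406.39 + 386.89 + 537.07 = 1330.3 kPa.

q_ult ≈ 1330 kPa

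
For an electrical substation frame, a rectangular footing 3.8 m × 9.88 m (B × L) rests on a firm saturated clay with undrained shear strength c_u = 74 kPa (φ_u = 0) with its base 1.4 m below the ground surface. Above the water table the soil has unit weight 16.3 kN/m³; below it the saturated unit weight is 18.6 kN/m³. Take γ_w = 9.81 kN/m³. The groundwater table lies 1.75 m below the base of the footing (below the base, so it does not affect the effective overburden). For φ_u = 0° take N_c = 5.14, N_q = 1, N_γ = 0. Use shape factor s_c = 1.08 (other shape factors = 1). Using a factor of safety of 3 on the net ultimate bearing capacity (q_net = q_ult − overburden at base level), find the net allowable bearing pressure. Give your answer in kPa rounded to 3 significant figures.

Effective surcharge at the founding depth q = γ·D_f = 16.3 × 1.4 = 22.82 kPa.
q_ult = c·N_c·s_c + q·N_q
     = 74 × 5.14 × 1.08 + 22.82 × 1
     = 410.79 + 22.82 = 433.61 kPa.
q_net = 433.61 − 22.82 = 410.79 kPa.
q_all(net) = 410.79 / 3 = 136.93 kPa.

q_all(net) ≈ 137 kPa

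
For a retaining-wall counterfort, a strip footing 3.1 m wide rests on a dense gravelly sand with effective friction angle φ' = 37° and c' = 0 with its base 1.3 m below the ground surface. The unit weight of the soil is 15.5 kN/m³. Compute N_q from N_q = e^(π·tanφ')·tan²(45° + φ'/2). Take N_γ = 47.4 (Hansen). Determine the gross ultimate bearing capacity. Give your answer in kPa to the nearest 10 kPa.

tan37° = 0.7536, so N_q = e^(π×0.7536)·tan²(63.5°) = 10.669 × 4.023 = 42.92.
Overburden at base level: q = 15.5 × 1.3 = 20.15 kPa.
Surcharge term q·N_q = 20.15 × 42.92 = 864.84 kPa; self-weight term 0.5·γ·B·N_γ = 0.5 × 15.5 × 3.1 × 47.4 = 1138.8 kPa.
q_ult = 864.84 + 1138.8 = 2003.6 kPa.

q_ult ≈ 2000 kPa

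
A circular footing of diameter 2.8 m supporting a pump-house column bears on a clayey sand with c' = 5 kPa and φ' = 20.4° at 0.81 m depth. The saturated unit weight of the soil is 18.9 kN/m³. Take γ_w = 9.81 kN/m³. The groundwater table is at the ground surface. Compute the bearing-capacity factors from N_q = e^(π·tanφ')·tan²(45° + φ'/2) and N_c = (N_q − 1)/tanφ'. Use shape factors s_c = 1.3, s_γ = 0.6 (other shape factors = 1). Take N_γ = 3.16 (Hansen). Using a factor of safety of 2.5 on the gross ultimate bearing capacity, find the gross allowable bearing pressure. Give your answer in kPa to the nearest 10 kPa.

q_all ≈ 70 kPa

N_q = e^(π·tan20.4°)·tan²(55.2°) = 6.66; N_c = (N_q − 1)/tanφ' = 15.22.
With the water table at the surface the whole profile is submerged: γ' = 18.9 − 9.81 = 9.09 kN/m³, so q = γ'·D_f = 7.3629 kPa; the same γ' applies in the ½γBN_γ term.
q_ult = c·N_c·s_c + q·N_q + 0.5·γ·B·N_γ·s_γ
     = 5 × 15.217 × 1.3 + 7.3629 × 6.6591 + 0.5 × 9.09 × 2.8 × 3.16 × 0.6
     = 98.909 + 49.03 + 24.128 = 172.07 kPa.
q_all = 172.07 / 2.5 = 68.827 kPa.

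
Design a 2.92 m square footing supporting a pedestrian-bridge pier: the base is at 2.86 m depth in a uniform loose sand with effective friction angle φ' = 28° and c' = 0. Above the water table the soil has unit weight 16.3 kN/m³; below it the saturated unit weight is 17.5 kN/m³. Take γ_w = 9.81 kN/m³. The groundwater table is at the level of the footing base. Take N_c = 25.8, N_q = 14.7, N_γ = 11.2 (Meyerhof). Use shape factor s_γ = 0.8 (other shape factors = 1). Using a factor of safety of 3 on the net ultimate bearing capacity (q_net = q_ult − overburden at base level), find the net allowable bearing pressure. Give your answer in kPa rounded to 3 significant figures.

q_all(net) ≈ 246 kPa

Overburden at base level: q = 16.3 × 2.86 = 46.618 kPa.
Below the base the soil is submerged, so the ½γBN_γ term uses γ' = 17.5 − 9.81 = 7.69 kN/m³.
Surcharge term q·N_q = 46.618 × 14.7 = 685.28 kPa; self-weight term 0.5·γ·B·N_γ·s_γ = 0.5 × 7.69 × 2.92 × 11.2 × 0.8 = 100.6 kPa.
q_ult = 685.28 + 100.6 = 785.88 kPa.
q_net = 785.88 − 46.618 = 739.26 kPa.
q_all(net) = 739.26 / 3 = 246.42 kPa.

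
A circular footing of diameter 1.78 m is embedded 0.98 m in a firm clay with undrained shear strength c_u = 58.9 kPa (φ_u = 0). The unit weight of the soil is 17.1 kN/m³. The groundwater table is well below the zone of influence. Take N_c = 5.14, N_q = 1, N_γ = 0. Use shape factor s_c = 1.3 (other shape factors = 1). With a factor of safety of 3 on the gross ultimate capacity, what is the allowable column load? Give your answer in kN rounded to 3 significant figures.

P_all ≈ 340 kN

Overburden at base level: q = 17.1 × 0.98 = 16.758 kPa.
Cohesion term c·N_c·s_c = 58.9 × 5.14 × 1.3 = 393.57 kPa; surcharge term q·N_q = 16.758 × 1 = 16.758 kPa.
q_ult = 393.57 + 16.758 = 410.33 kPa.
Gross allowable pressure q_all = 410.33 / 3 = 136.78 kPa.
Footing area = 2.4885 m², so allowable column load = 136.78 × 2.4885 = 340.37 kN.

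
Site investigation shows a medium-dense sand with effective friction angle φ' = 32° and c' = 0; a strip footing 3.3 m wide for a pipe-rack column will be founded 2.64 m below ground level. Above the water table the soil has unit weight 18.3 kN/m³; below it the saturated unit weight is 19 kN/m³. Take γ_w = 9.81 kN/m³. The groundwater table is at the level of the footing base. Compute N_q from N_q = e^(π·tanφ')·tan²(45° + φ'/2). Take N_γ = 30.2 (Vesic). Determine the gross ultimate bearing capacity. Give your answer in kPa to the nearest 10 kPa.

q_ult ≈ 1580 kPa

tan32° = 0.6249, so N_q = e^(π×0.6249)·tan²(61°) = 7.121 × 3.255 = 23.18.
Overburden at base level: q = 18.3 × 2.64 = 48.312 kPa.
Below the base the soil is submerged, so the ½γBN_γ term uses γ' = 19 − 9.81 = 9.19 kN/m³.
Surcharge term q·N_q = 48.312 × 23.177 = 1119.7 kPa; self-weight term 0.5·γ·B·N_γ = 0.5 × 9.19 × 3.3 × 30.2 = 457.94 kPa.
q_ult = 1119.7 + 457.94 = 1577.7 kPa.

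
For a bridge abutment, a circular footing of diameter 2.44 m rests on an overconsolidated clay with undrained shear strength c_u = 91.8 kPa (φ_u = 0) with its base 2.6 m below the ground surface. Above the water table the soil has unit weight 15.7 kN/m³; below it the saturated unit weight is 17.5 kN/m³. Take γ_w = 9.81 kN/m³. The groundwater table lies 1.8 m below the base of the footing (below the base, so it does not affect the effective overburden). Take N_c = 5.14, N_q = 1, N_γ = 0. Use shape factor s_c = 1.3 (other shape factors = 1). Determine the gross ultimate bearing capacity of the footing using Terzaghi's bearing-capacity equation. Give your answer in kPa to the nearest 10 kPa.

q = γ·D_f = 15.7 × 2.6 = 40.82 kPa.
c·N_c·s_c = 91.8 × 5.14 × 1.3 = 613.41 kPa
q·N_q = 40.82 × 1 = 40.82 kPa
q_ult = 613.41 + 40.82 = 654.23 kPa.

q_ult ≈ 650 kPa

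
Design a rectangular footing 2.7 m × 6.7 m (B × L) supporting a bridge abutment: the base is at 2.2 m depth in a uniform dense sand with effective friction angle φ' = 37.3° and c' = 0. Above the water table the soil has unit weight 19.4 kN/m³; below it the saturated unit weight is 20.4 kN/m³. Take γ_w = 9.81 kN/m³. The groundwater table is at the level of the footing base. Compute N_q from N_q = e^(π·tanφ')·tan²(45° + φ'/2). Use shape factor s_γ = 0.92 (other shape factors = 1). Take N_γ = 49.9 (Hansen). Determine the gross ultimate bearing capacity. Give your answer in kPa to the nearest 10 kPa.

q_ult ≈ 2560 kPa

tan37.3° = 0.7618, so N_q = e^(π×0.7618)·tan²(63.65°) = 10.949 × 4.076 = 44.63.
q = γ·D_f = 19.4 × 2.2 = 42.68 kPa.
For the ½γBN_γ term take γ' = 20.4 − 9.81 = 10.59 kN/m³ (soil below base is submerged).
q·N_q = 42.68 × 44.628 = 1904.7 kPa
0.5·γ·B·N_γ·s_γ = 0.5 × 10.59 × 2.7 × 49.9 × 0.92 = 656.32 kPa
q_ult = 1904.7 + 656.32 = 2561.1 kPa.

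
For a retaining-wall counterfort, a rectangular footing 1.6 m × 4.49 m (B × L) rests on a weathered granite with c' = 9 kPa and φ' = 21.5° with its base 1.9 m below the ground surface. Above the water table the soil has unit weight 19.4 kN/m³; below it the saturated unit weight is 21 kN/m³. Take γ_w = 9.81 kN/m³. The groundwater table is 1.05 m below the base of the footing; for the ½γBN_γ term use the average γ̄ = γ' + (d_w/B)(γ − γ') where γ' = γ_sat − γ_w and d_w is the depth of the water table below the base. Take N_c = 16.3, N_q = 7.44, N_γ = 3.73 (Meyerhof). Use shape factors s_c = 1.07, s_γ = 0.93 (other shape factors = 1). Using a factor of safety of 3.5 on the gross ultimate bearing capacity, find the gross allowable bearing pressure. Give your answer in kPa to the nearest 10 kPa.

q_all ≈ 140 kPa

Overburden at base level: q = 19.4 × 1.9 = 36.86 kPa.
The water table is 1.05 m below the base (< B = 1.6 m), so the ½γBN_γ term uses γ̄ = γ' + (d_w/B)(γ − γ') = 11.19 + (1.05/1.6)(19.4 − 11.19) = 16.578 kN/m³.
Cohesion term c·N_c·s_c = 9 × 16.3 × 1.07 = 156.97 kPa; surcharge term q·N_q = 36.86 × 7.44 = 274.24 kPa; self-weight term 0.5·γ·B·N_γ·s_γ = 0.5 × 16.578 × 1.6 × 3.73 × 0.93 = 46.005 kPa.
q_ult = 156.97 + 274.24 + 46.005 = 477.21 kPa.
q_all = 477.21 / 3.5 = 136.35 kPa.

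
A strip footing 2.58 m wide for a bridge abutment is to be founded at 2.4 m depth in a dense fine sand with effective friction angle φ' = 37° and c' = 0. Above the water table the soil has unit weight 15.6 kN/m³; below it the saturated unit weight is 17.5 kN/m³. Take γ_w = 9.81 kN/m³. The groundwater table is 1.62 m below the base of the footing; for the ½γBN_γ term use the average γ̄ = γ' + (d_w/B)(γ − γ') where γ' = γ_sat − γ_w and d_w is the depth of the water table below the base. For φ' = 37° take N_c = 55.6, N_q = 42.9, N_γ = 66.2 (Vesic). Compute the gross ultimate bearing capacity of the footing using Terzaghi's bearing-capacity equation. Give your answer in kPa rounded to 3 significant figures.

q = γ·D_f = 15.6 × 2.4 = 37.44 kPa.
γ' = 7.69 kN/m³; averaging over the depth B below the base, γ̄ = γ' + (d_w/B)(γ − γ') = 12.657 kN/m³.
q·N_q = 37.44 × 42.9 = 1606.2 kPa
0.5·γ·B·N_γ = 0.5 × 12.657 × 2.58 × 66.2 = 1080.9 kPa
q_ult = 1606.2 + 1080.9 = 2687 kPa.

q_ult ≈ 2690 kPa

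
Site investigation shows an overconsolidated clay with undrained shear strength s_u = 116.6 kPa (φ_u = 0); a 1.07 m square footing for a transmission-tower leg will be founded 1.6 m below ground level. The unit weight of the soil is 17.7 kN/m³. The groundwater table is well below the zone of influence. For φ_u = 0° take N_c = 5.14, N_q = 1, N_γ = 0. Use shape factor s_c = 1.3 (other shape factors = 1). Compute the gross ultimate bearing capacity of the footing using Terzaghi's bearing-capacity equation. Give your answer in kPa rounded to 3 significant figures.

Overburden at base level: q = 17.7 × 1.6 = 28.32 kPa.
Cohesion term c·N_c·s_c = 116.6 × 5.14 × 1.3 = 779.12 kPa; surcharge term q·N_q = 28.32 × 1 = 28.32 kPa.
q_ult = 779.12 + 28.32 = 807.44 kPa.

q_ult ≈ 807 kPa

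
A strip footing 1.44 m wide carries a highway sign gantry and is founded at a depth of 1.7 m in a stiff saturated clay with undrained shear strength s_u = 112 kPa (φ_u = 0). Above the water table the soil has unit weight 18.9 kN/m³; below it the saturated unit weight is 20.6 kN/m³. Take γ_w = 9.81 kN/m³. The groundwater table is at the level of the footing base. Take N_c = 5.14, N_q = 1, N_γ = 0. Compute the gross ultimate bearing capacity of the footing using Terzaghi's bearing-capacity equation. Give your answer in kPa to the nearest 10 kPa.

Effective surcharge at the founding depth q = γ·D_f = 18.9 × 1.7 = 32.13 kPa.
q_ult = c·N_c + q·N_q
     = 112 × 5.14 + 32.13 × 1
     = 575.68 + 32.13 = 607.81 kPa.

q_ult ≈ 610 kPa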